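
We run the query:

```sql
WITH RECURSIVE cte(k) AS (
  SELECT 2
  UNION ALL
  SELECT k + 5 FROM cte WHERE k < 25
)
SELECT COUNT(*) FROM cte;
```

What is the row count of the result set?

Base: k=2.
Iteration 1: 2 < 25 holds -> k = 2 + 5 = 7.
Iteration 2: 7 < 25 holds -> k = 7 + 5 = 12.
Iteration 3: 12 < 25 holds -> k = 12 + 5 = 17.
Iteration 4: 17 < 25 holds -> k = 17 + 5 = 22.
Iteration 5: 22 < 25 holds -> k = 22 + 5 = 27.
Iteration 6: 27 < 25 fails; recursion stops.
Total rows emitted: 6.

6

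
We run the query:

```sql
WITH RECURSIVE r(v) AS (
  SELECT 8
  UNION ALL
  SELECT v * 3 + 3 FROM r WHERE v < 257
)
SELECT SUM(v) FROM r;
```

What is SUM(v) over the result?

Base: v=8.
Iteration 1: 8 < 257 holds -> v = 8 * 3 + 3 = 27.
Iteration 2: 27 < 257 holds -> v = 27 * 3 + 3 = 84.
Iteration 3: 84 < 257 holds -> v = 84 * 3 + 3 = 255.
Iteration 4: 255 < 257 holds -> v = 255 * 3 + 3 = 768.
Iteration 5: 768 < 257 fails; recursion stops.
SUM(v) = 8 + 27 + 84 + 255 + 768 = 1142.

1142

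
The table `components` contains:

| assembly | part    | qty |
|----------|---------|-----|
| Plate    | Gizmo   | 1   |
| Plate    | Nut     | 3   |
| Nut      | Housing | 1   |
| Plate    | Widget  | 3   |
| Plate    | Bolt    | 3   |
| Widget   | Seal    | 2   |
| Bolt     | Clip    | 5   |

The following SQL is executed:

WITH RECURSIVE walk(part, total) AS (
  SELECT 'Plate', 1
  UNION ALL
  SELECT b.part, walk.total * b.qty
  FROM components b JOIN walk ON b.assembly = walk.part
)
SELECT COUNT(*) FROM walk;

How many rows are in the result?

Base: (Plate, total=1).
Iteration 1: components of {Plate} -> Bolt = 1*3 = 3, Gizmo = 1*1 = 1, Nut = 1*3 = 3, Widget = 1*3 = 3.
Iteration 2: components of {Bolt,Gizmo,Nut,Widget} -> Clip = 3*5 = 15, Housing = 3*1 = 3, Seal = 3*2 = 6.
Iteration 3: no further components; recursion stops.
Total rows emitted: 8.

8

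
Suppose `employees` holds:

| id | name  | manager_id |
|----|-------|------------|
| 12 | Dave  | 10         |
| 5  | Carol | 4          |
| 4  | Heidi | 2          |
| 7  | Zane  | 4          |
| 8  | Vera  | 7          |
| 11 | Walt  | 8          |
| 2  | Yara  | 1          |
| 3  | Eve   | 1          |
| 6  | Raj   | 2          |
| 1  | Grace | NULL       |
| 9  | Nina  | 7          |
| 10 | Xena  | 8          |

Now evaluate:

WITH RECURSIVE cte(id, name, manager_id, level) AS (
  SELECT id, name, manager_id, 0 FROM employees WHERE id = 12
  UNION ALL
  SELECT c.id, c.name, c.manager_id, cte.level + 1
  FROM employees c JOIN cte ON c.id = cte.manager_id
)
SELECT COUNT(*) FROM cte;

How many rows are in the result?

Base: id=12 (Dave), manager_id=10, level 0.
Iteration 1: join on id=10 -> Xena (id 10, manager_id=8, level 1).
Iteration 2: join on id=8 -> Vera (id 8, manager_id=7, level 2).
Iteration 3: join on id=7 -> Zane (id 7, manager_id=4, level 3).
Iteration 4: join on id=4 -> Heidi (id 4, manager_id=2, level 4).
Iteration 5: join on id=2 -> Yara (id 2, manager_id=1, level 5).
Iteration 6: join on id=1 -> Grace (id 1, manager_id=NULL, level 6).
Iteration 7: manager_id is NULL; no match; recursion stops.
Total rows emitted: 7.

7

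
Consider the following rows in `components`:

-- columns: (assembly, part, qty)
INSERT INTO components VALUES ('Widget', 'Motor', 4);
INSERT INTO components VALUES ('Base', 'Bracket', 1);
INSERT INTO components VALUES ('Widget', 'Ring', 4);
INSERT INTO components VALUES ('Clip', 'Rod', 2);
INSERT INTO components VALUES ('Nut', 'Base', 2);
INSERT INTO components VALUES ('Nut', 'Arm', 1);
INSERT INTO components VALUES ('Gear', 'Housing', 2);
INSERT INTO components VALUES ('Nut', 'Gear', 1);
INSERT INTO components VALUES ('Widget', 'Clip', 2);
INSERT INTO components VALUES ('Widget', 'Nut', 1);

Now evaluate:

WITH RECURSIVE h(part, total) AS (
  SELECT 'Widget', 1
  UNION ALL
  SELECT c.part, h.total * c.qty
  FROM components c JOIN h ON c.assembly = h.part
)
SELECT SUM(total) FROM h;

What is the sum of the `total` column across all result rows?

Base: (Widget, total=1).
Iteration 1: components of {Widget} -> Clip = 1*2 = 2, Motor = 1*4 = 4, Nut = 1*1 = 1, Ring = 1*4 = 4.
Iteration 2: components of {Clip,Motor,Nut,Ring} -> Arm = 1*1 = 1, Base = 1*2 = 2, Gear = 1*1 = 1, Rod = 2*2 = 4.
Iteration 3: components of {Arm,Base,Gear,Rod} -> Bracket = 2*1 = 2, Housing = 1*2 = 2.
Iteration 4: no further components; recursion stops.
SUM(total) = 1 + 2 + 1 + 4 + 4 + 4 + 1 + 2 + 1 + 2 + 2 = 24.

24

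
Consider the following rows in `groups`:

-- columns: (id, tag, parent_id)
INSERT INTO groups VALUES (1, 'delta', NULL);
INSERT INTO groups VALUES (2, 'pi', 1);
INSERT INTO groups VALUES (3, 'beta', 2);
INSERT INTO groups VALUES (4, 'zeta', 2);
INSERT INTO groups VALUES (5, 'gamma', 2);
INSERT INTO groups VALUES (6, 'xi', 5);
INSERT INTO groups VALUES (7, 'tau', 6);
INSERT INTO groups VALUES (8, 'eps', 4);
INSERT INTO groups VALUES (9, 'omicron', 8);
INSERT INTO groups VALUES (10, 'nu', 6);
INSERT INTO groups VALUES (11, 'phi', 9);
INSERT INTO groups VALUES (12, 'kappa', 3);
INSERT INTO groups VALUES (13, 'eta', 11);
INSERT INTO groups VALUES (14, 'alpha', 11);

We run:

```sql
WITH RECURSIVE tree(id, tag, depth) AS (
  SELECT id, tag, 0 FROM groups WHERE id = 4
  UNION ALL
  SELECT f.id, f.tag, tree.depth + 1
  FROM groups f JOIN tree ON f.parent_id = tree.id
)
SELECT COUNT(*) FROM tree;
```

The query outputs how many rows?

Base: id=4 (zeta) at depth 0.
Iteration 1: rows with parent_id in {4} -> eps (id 8, depth 1).
Iteration 2: rows with parent_id in {8} -> omicron (id 9, depth 2).
Iteration 3: rows with parent_id in {9} -> phi (id 11, depth 3).
Iteration 4: rows with parent_id in {11} -> eta (id 13, depth 4), alpha (id 14, depth 4).
Iteration 5: no rows with parent_id in {13,14}; recursion stops.
Total rows emitted: 6.

6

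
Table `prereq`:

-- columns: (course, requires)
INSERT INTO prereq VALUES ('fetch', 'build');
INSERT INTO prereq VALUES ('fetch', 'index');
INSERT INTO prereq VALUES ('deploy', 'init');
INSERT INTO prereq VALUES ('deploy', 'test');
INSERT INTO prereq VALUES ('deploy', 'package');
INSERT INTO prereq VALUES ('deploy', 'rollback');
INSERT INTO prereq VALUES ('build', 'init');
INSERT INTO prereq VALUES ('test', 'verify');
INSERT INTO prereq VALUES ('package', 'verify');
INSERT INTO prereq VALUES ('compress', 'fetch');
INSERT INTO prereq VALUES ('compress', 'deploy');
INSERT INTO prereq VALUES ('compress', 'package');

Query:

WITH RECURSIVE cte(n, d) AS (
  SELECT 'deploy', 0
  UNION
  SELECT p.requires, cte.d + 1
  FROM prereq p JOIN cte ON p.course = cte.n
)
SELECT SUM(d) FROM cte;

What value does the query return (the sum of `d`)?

6

Base: (deploy, d=0).
Iteration 1: edges from {deploy} -> (init, d=1), (package, d=1), (rollback, d=1), (test, d=1).
Iteration 2: edges from {init,package,rollback,test} -> (verify, d=2). [UNION drops 1 duplicate row(s)]
Iteration 3: no outgoing edges from {verify}; recursion stops.
SUM(d) = 0 + 1 + 1 + 1 + 1 + 2 = 6.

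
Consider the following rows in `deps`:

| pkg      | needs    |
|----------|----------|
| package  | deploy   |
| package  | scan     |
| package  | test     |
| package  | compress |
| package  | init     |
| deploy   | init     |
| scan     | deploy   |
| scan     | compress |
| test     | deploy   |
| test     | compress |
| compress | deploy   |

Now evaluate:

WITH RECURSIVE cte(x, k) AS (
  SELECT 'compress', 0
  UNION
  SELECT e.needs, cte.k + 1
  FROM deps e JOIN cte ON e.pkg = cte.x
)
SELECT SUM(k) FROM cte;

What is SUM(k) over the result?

Base: (compress, k=0).
Iteration 1: edges from {compress} -> (deploy, k=1).
Iteration 2: edges from {deploy} -> (init, k=2).
Iteration 3: no outgoing edges from {init}; recursion stops.
SUM(k) = 0 + 1 + 2 = 3.

3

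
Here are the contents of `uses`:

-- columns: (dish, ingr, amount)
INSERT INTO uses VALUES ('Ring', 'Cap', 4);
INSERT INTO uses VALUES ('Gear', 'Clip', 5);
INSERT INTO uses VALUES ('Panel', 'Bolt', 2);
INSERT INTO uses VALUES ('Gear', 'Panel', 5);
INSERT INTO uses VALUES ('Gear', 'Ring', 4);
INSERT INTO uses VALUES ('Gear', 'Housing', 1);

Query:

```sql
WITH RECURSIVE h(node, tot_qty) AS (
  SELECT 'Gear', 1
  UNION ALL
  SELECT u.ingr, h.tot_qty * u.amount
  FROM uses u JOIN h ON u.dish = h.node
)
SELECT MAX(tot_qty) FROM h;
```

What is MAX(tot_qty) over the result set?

Base: (Gear, tot_qty=1).
Iteration 1: components of {Gear} -> Clip = 1*5 = 5, Housing = 1*1 = 1, Panel = 1*5 = 5, Ring = 1*4 = 4.
Iteration 2: components of {Clip,Housing,Panel,Ring} -> Bolt = 5*2 = 10, Cap = 4*4 = 16.
Iteration 3: no further components; recursion stops.
tot_qty values: 1, 5, 1, 4, 5, 10, 16; the maximum is 16.

16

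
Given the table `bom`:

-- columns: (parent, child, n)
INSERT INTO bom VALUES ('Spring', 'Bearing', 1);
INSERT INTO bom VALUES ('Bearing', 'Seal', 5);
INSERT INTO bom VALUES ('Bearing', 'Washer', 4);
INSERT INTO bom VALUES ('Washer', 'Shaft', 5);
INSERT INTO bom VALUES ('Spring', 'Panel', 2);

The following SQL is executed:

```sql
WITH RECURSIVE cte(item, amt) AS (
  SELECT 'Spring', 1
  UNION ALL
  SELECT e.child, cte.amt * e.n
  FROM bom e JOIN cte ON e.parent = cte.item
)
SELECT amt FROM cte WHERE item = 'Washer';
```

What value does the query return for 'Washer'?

Base: (Spring, amt=1).
Iteration 1: components of {Spring} -> Bearing = 1*1 = 1, Panel = 1*2 = 2.
Iteration 2: components of {Bearing,Panel} -> Seal = 1*5 = 5, Washer = 1*4 = 4.
Iteration 3: components of {Seal,Washer} -> Shaft = 4*5 = 20.
Iteration 4: no further components; recursion stops.

4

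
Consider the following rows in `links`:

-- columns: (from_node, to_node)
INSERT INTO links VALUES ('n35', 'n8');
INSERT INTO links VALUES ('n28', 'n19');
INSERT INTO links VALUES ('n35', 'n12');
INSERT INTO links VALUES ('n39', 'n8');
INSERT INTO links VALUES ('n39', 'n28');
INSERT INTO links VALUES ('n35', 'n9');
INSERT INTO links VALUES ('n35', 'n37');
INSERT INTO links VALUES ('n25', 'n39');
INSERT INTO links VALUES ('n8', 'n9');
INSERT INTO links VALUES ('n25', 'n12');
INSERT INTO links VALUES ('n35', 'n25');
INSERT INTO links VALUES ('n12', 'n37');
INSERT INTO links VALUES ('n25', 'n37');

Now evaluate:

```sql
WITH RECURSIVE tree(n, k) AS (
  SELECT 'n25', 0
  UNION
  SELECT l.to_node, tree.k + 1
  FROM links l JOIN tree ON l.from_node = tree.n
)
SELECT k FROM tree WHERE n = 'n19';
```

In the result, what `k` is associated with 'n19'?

3

Base: (n25, k=0).
Iteration 1: edges from {n25} -> (n12, k=1), (n37, k=1), (n39, k=1).
Iteration 2: edges from {n12,n37,n39} -> (n28, k=2), (n37, k=2), (n8, k=2).
Iteration 3: edges from {n28,n37,n8} -> (n19, k=3), (n9, k=3).
Iteration 4: no outgoing edges from {n19,n9}; recursion stops.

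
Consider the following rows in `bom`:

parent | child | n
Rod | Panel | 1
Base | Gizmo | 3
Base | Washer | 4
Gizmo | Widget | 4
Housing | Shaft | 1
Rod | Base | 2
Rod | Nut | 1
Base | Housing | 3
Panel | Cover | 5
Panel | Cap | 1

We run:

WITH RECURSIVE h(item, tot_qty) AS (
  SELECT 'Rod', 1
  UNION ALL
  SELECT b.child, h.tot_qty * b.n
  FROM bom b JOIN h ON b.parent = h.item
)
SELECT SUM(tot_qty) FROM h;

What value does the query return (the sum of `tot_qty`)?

Base: (Rod, tot_qty=1).
Iteration 1: components of {Rod} -> Base = 1*2 = 2, Nut = 1*1 = 1, Panel = 1*1 = 1.
Iteration 2: components of {Base,Nut,Panel} -> Cap = 1*1 = 1, Cover = 1*5 = 5, Gizmo = 2*3 = 6, Housing = 2*3 = 6, Washer = 2*4 = 8.
Iteration 3: components of {Cap,Cover,Gizmo,Housing,Washer} -> Shaft = 6*1 = 6, Widget = 6*4 = 24.
Iteration 4: no further components; recursion stops.
SUM(tot_qty) = 1 + 1 + 1 + 2 + 1 + 5 + 8 + 6 + 6 + 24 + 6 = 61.

61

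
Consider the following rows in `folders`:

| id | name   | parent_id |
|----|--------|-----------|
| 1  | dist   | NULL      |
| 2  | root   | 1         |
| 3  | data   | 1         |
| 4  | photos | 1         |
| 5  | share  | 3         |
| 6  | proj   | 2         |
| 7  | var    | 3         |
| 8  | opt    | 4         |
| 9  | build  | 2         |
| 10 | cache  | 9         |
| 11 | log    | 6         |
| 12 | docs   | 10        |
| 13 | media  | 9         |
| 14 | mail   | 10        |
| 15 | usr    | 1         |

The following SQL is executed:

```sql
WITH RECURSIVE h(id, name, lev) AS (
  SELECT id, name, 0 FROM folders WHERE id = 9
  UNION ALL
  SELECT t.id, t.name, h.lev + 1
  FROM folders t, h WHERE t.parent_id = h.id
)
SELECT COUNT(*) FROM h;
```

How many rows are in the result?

5

Base: id=9 (build) at lev 0.
Iteration 1: rows with parent_id in {9} -> cache (id 10, lev 1), media (id 13, lev 1).
Iteration 2: rows with parent_id in {10,13} -> docs (id 12, lev 2), mail (id 14, lev 2).
Iteration 3: no rows with parent_id in {12,14}; recursion stops.
Total rows emitted: 5.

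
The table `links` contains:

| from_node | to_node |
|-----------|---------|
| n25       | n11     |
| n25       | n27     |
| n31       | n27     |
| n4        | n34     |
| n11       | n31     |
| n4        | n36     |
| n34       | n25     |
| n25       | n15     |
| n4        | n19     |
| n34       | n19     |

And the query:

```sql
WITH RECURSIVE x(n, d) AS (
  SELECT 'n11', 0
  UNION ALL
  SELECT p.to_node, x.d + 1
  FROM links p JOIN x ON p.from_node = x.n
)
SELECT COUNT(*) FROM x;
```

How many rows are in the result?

3

Base: (n11, d=0).
Iteration 1: edges from {n11} -> (n31, d=1).
Iteration 2: edges from {n31} -> (n27, d=2).
Iteration 3: no outgoing edges from {n27}; recursion stops.
Total rows emitted: 3.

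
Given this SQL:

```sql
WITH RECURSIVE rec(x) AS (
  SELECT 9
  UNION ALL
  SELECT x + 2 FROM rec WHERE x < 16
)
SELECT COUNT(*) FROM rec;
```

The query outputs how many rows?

Base: x=9.
Iteration 1: 9 < 16 holds -> x = 9 + 2 = 11.
Iteration 2: 11 < 16 holds -> x = 11 + 2 = 13.
Iteration 3: 13 < 16 holds -> x = 13 + 2 = 15.
Iteration 4: 15 < 16 holds -> x = 15 + 2 = 17.
Iteration 5: 17 < 16 fails; recursion stops.
Total rows emitted: 5.

5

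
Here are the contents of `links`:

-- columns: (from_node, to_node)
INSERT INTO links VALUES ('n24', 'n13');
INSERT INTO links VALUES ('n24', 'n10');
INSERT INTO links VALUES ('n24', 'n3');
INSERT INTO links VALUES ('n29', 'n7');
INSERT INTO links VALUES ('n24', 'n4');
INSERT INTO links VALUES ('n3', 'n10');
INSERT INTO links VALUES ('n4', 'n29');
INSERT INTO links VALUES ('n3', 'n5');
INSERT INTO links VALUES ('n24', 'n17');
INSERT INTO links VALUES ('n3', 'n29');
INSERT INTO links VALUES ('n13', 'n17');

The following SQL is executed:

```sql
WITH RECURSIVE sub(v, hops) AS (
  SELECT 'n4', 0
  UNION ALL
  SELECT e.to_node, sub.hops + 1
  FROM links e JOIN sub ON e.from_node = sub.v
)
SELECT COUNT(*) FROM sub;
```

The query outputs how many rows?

Base: (n4, hops=0).
Iteration 1: edges from {n4} -> (n29, hops=1).
Iteration 2: edges from {n29} -> (n7, hops=2).
Iteration 3: no outgoing edges from {n7}; recursion stops.
Total rows emitted: 3.

3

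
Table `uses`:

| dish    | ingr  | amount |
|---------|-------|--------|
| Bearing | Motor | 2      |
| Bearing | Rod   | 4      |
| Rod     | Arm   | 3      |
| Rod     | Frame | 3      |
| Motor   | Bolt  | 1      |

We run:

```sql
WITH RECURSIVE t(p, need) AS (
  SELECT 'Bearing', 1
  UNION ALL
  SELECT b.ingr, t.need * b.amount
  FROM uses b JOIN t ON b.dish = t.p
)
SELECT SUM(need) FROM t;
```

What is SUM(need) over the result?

33

Base: (Bearing, need=1).
Iteration 1: components of {Bearing} -> Motor = 1*2 = 2, Rod = 1*4 = 4.
Iteration 2: components of {Motor,Rod} -> Arm = 4*3 = 12, Bolt = 2*1 = 2, Frame = 4*3 = 12.
Iteration 3: no further components; recursion stops.
SUM(need) = 1 + 2 + 4 + 2 + 12 + 12 = 33.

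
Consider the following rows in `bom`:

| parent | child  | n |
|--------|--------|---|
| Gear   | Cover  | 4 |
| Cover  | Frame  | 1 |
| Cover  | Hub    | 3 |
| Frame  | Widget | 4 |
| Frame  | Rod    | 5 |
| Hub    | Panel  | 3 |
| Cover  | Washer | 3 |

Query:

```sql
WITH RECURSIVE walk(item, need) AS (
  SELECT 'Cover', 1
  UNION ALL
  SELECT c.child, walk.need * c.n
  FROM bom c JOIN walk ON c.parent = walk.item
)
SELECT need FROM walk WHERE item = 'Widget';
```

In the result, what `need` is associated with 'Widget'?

Base: (Cover, need=1).
Iteration 1: components of {Cover} -> Frame = 1*1 = 1, Hub = 1*3 = 3, Washer = 1*3 = 3.
Iteration 2: components of {Frame,Hub,Washer} -> Panel = 3*3 = 9, Rod = 1*5 = 5, Widget = 1*4 = 4.
Iteration 3: no further components; recursion stops.

4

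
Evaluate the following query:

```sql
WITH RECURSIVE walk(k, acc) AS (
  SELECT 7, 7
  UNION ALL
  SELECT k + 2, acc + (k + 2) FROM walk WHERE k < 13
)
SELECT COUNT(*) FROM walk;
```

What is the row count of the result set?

4

Base: k=7, acc=7.
Iteration 1: 7 < 13 holds -> k = 7 + 2 = 9, acc = 7 + 9 = 16.
Iteration 2: 9 < 13 holds -> k = 9 + 2 = 11, acc = 16 + 11 = 27.
Iteration 3: 11 < 13 holds -> k = 11 + 2 = 13, acc = 27 + 13 = 40.
Iteration 4: 13 < 13 fails; recursion stops.
Total rows emitted: 4.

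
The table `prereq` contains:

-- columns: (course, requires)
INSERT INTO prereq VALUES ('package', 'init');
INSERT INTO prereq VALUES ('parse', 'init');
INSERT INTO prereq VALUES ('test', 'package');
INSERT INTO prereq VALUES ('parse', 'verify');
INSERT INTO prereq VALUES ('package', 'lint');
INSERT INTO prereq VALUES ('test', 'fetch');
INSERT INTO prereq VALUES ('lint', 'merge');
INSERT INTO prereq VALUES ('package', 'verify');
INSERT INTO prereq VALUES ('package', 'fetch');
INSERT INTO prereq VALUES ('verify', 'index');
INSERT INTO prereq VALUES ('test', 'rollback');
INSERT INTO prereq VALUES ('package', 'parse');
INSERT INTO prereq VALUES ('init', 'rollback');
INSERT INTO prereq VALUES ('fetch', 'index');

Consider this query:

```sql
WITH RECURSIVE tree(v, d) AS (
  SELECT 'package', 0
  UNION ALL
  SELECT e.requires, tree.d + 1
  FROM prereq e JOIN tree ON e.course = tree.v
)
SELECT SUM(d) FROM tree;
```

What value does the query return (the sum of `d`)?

Base: (package, d=0).
Iteration 1: edges from {package} -> (fetch, d=1), (init, d=1), (lint, d=1), (parse, d=1), (verify, d=1).
Iteration 2: edges from {fetch,init,lint,parse,verify} -> (index, d=2) x2, (init, d=2), (merge, d=2), (rollback, d=2), (verify, d=2). [UNION ALL keeps all 6 new rows, including repeats]
Iteration 3: edges from {index,init,merge,rollback,verify} -> (index, d=3), (rollback, d=3).
Iteration 4: no outgoing edges from {index,rollback}; recursion stops.
SUM(d) = 0 + 1 + 1 + 1 + 1 + 1 + 2 + 2 + 2 + 2 + 2 + 2 + 3 + 3 = 23.

23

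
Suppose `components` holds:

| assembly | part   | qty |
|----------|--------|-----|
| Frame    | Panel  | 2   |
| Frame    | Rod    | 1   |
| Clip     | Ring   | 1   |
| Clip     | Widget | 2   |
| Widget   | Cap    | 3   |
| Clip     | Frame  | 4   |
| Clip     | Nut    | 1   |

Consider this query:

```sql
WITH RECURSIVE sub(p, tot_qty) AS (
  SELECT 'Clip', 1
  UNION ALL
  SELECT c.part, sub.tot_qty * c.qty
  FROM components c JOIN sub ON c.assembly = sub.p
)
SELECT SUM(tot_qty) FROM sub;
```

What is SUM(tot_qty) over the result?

27

Base: (Clip, tot_qty=1).
Iteration 1: components of {Clip} -> Frame = 1*4 = 4, Nut = 1*1 = 1, Ring = 1*1 = 1, Widget = 1*2 = 2.
Iteration 2: components of {Frame,Nut,Ring,Widget} -> Cap = 2*3 = 6, Panel = 4*2 = 8, Rod = 4*1 = 4.
Iteration 3: no further components; recursion stops.
SUM(tot_qty) = 1 + 2 + 1 + 4 + 1 + 6 + 4 + 8 = 27.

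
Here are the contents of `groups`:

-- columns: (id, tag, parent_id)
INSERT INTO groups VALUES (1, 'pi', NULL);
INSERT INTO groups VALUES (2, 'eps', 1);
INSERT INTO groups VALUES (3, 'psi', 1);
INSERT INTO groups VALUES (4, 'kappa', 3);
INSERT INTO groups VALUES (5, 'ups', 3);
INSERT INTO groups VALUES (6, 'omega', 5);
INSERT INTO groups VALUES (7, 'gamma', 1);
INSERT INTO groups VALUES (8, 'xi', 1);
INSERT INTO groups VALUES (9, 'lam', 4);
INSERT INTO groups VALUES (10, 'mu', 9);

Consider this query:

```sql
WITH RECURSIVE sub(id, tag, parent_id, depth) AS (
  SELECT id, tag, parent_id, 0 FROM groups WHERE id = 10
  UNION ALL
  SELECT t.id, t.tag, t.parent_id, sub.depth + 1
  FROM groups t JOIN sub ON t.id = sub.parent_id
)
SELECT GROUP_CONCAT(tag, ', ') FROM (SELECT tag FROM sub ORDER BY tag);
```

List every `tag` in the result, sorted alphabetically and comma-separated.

Base: id=10 (mu), parent_id=9, depth 0.
Iteration 1: join on id=9 -> lam (id 9, parent_id=4, depth 1).
Iteration 2: join on id=4 -> kappa (id 4, parent_id=3, depth 2).
Iteration 3: join on id=3 -> psi (id 3, parent_id=1, depth 3).
Iteration 4: join on id=1 -> pi (id 1, parent_id=NULL, depth 4).
Iteration 5: parent_id is NULL; no match; recursion stops.

kappa, lam, mu, pi, psi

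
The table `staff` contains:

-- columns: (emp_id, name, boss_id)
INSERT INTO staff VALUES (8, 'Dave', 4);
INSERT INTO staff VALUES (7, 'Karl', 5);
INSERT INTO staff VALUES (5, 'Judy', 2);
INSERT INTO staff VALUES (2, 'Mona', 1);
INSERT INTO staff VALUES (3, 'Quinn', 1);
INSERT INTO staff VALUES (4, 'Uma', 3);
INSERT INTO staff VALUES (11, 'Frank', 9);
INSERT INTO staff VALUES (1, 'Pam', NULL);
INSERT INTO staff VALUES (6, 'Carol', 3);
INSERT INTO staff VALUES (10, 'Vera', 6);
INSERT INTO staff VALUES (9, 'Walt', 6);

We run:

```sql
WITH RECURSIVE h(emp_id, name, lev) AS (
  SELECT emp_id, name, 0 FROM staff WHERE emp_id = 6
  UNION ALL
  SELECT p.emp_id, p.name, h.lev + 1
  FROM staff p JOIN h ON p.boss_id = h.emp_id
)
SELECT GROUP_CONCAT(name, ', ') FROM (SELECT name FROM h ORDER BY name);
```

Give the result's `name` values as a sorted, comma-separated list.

Carol, Frank, Vera, Walt

Base: emp_id=6 (Carol) at lev 0.
Iteration 1: rows with boss_id in {6} -> Walt (id 9, lev 1), Vera (id 10, lev 1).
Iteration 2: rows with boss_id in {9,10} -> Frank (id 11, lev 2).
Iteration 3: no rows with boss_id in {11}; recursion stops.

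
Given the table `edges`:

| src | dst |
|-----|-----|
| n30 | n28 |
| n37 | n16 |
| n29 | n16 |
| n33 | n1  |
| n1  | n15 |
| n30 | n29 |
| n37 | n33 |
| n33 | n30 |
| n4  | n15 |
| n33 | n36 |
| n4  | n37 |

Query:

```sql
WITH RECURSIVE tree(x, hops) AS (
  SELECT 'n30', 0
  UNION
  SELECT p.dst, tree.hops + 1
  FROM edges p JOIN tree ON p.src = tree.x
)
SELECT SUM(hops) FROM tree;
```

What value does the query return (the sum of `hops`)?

Base: (n30, hops=0).
Iteration 1: edges from {n30} -> (n28, hops=1), (n29, hops=1).
Iteration 2: edges from {n28,n29} -> (n16, hops=2).
Iteration 3: no outgoing edges from {n16}; recursion stops.
SUM(hops) = 0 + 1 + 1 + 2 = 4.

4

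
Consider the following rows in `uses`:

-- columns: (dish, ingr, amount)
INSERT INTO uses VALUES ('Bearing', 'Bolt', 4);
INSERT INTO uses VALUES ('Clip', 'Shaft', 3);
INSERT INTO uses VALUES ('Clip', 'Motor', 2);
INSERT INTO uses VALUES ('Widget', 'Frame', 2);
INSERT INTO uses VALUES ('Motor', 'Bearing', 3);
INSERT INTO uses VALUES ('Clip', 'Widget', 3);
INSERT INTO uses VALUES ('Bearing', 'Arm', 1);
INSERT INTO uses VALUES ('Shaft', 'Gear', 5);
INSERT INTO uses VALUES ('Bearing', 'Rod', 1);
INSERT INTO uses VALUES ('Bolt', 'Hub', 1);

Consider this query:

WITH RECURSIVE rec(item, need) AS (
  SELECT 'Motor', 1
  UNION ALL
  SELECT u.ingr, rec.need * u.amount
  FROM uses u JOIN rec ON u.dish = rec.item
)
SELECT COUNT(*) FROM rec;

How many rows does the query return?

Base: (Motor, need=1).
Iteration 1: components of {Motor} -> Bearing = 1*3 = 3.
Iteration 2: components of {Bearing} -> Arm = 3*1 = 3, Bolt = 3*4 = 12, Rod = 3*1 = 3.
Iteration 3: components of {Arm,Bolt,Rod} -> Hub = 12*1 = 12.
Iteration 4: no further components; recursion stops.
Total rows emitted: 6.

6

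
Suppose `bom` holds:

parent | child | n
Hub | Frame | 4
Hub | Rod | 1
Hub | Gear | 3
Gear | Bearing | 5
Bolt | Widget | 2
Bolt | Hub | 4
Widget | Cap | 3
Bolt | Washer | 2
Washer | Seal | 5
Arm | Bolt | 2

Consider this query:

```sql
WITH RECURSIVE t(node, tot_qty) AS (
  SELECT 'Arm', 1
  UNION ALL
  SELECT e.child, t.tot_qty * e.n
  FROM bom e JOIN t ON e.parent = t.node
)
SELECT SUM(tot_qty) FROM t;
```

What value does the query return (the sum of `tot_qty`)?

235

Base: (Arm, tot_qty=1).
Iteration 1: components of {Arm} -> Bolt = 1*2 = 2.
Iteration 2: components of {Bolt} -> Hub = 2*4 = 8, Washer = 2*2 = 4, Widget = 2*2 = 4.
Iteration 3: components of {Hub,Washer,Widget} -> Cap = 4*3 = 12, Frame = 8*4 = 32, Gear = 8*3 = 24, Rod = 8*1 = 8, Seal = 4*5 = 20.
Iteration 4: components of {Cap,Frame,Gear,Rod,Seal} -> Bearing = 24*5 = 120.
Iteration 5: no further components; recursion stops.
SUM(tot_qty) = 1 + 2 + 8 + 4 + 4 + 24 + 32 + 8 + 12 + 20 + 120 = 235.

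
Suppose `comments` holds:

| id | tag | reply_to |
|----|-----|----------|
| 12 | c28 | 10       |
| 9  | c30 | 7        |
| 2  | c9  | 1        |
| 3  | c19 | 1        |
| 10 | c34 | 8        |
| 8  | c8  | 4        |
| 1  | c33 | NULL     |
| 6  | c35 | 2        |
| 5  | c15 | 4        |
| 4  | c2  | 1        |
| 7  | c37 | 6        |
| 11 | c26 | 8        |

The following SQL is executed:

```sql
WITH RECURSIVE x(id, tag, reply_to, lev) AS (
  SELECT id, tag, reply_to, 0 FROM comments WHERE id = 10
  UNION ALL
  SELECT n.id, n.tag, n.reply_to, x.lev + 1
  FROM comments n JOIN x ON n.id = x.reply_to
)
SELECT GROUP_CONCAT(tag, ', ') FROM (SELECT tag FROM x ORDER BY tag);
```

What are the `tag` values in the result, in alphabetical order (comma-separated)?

Base: id=10 (c34), reply_to=8, lev 0.
Iteration 1: join on id=8 -> c8 (id 8, reply_to=4, lev 1).
Iteration 2: join on id=4 -> c2 (id 4, reply_to=1, lev 2).
Iteration 3: join on id=1 -> c33 (id 1, reply_to=NULL, lev 3).
Iteration 4: reply_to is NULL; no match; recursion stops.

c2, c33, c34, c8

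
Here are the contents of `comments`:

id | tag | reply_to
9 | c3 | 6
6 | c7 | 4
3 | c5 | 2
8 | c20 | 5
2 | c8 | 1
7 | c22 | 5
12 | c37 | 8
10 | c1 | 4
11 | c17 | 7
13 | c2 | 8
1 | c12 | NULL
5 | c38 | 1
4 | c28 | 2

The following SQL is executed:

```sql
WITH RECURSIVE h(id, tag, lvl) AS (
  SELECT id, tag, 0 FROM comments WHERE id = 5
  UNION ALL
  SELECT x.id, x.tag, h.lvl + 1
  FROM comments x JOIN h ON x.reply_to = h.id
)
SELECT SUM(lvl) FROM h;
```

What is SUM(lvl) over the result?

8

Base: id=5 (c38) at lvl 0.
Iteration 1: rows with reply_to in {5} -> c22 (id 7, lvl 1), c20 (id 8, lvl 1).
Iteration 2: rows with reply_to in {7,8} -> c17 (id 11, lvl 2), c37 (id 12, lvl 2), c2 (id 13, lvl 2).
Iteration 3: no rows with reply_to in {11,12,13}; recursion stops.
SUM(lvl) = 0 + 1 + 1 + 2 + 2 + 2 = 8.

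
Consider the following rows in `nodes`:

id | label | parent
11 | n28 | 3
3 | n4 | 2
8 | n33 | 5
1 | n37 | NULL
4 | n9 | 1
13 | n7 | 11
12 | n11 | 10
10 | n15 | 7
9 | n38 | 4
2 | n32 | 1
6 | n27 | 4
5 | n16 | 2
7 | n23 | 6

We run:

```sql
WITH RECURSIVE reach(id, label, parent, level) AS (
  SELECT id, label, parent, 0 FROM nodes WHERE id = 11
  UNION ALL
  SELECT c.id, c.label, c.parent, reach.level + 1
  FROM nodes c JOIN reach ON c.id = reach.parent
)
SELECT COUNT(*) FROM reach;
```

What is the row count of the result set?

Base: id=11 (n28), parent=3, level 0.
Iteration 1: join on id=3 -> n4 (id 3, parent=2, level 1).
Iteration 2: join on id=2 -> n32 (id 2, parent=1, level 2).
Iteration 3: join on id=1 -> n37 (id 1, parent=NULL, level 3).
Iteration 4: parent is NULL; no match; recursion stops.
Total rows emitted: 4.

4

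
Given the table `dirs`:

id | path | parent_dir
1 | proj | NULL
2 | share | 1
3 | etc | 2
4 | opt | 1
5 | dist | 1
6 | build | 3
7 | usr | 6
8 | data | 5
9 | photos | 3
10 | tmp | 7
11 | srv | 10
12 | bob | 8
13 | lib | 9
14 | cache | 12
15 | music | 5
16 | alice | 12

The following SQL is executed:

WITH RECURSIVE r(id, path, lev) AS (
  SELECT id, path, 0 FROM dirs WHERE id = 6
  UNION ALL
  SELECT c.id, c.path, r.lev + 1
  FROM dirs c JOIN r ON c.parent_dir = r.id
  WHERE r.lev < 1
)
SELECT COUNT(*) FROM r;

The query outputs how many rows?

Base: id=6 (build) at lev 0.
Iteration 1: rows with parent_dir in {6} -> usr (id 7, lev 1).
Iteration 2: lev < 1 fails for all current rows; recursion stops.
Total rows emitted: 2.

2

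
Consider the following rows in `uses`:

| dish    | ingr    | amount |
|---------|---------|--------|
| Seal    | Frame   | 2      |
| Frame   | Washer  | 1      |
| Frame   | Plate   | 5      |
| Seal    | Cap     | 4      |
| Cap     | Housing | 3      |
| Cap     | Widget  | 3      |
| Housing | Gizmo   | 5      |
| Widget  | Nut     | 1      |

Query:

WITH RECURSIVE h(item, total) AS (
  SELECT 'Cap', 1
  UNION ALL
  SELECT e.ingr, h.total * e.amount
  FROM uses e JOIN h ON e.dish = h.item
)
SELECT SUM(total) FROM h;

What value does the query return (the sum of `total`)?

25

Base: (Cap, total=1).
Iteration 1: components of {Cap} -> Housing = 1*3 = 3, Widget = 1*3 = 3.
Iteration 2: components of {Housing,Widget} -> Gizmo = 3*5 = 15, Nut = 3*1 = 3.
Iteration 3: no further components; recursion stops.
SUM(total) = 1 + 3 + 3 + 15 + 3 = 25.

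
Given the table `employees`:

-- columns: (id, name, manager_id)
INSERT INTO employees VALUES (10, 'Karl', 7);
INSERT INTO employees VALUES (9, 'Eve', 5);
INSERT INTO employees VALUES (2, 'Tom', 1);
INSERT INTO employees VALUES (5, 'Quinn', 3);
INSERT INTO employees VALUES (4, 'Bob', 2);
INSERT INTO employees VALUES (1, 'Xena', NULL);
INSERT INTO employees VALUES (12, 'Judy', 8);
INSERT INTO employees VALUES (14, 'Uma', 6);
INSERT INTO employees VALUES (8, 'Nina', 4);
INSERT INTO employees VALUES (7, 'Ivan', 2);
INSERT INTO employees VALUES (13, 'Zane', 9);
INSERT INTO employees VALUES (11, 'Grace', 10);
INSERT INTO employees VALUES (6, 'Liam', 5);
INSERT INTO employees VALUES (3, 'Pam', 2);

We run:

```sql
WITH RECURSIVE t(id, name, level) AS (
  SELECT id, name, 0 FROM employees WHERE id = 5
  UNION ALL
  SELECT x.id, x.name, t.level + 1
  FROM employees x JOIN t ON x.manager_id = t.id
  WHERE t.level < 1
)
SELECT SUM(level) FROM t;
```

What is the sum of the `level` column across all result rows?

2

Base: id=5 (Quinn) at level 0.
Iteration 1: rows with manager_id in {5} -> Liam (id 6, level 1), Eve (id 9, level 1).
Iteration 2: level < 1 fails for all current rows; recursion stops.
SUM(level) = 0 + 1 + 1 = 2.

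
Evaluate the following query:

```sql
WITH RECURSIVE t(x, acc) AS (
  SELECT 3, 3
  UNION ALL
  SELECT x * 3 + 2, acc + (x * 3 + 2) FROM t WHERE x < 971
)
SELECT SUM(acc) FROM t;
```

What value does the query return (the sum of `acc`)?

2151

Base: x=3, acc=3.
Iteration 1: 3 < 971 holds -> x = 3 * 3 + 2 = 11, acc = 3 + 11 = 14.
Iteration 2: 11 < 971 holds -> x = 11 * 3 + 2 = 35, acc = 14 + 35 = 49.
Iteration 3: 35 < 971 holds -> x = 35 * 3 + 2 = 107, acc = 49 + 107 = 156.
Iteration 4: 107 < 971 holds -> x = 107 * 3 + 2 = 323, acc = 156 + 323 = 479.
Iteration 5: 323 < 971 holds -> x = 323 * 3 + 2 = 971, acc = 479 + 971 = 1450.
Iteration 6: 971 < 971 fails; recursion stops.
SUM(acc) = 3 + 14 + 49 + 156 + 479 + 1450 = 2151.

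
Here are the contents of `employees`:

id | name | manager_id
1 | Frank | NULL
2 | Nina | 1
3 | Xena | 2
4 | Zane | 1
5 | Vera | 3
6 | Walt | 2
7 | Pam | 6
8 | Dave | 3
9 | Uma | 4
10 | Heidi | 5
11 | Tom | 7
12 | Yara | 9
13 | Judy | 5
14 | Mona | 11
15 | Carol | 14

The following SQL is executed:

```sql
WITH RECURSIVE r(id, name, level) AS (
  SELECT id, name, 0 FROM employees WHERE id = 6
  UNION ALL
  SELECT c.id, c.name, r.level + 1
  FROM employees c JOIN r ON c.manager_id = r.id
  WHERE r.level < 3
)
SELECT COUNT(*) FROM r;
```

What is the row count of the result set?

4

Base: id=6 (Walt) at level 0.
Iteration 1: rows with manager_id in {6} -> Pam (id 7, level 1).
Iteration 2: rows with manager_id in {7} -> Tom (id 11, level 2).
Iteration 3: rows with manager_id in {11} -> Mona (id 14, level 3).
Iteration 4: level < 3 fails for all current rows; recursion stops.
Total rows emitted: 4.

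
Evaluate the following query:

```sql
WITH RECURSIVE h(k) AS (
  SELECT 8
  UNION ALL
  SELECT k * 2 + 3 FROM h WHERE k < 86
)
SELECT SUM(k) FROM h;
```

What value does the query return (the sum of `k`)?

Base: k=8.
Iteration 1: 8 < 86 holds -> k = 8 * 2 + 3 = 19.
Iteration 2: 19 < 86 holds -> k = 19 * 2 + 3 = 41.
Iteration 3: 41 < 86 holds -> k = 41 * 2 + 3 = 85.
Iteration 4: 85 < 86 holds -> k = 85 * 2 + 3 = 173.
Iteration 5: 173 < 86 fails; recursion stops.
SUM(k) = 8 + 19 + 41 + 85 + 173 = 326.

326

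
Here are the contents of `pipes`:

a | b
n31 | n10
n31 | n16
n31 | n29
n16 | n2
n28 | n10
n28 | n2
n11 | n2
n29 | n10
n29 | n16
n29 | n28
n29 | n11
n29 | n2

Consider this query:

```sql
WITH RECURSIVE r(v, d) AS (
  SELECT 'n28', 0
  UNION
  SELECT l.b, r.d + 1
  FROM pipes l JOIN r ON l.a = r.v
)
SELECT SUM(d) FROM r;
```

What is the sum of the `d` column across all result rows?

Base: (n28, d=0).
Iteration 1: edges from {n28} -> (n10, d=1), (n2, d=1).
Iteration 2: no outgoing edges from {n10,n2}; recursion stops.
SUM(d) = 0 + 1 + 1 = 2.

2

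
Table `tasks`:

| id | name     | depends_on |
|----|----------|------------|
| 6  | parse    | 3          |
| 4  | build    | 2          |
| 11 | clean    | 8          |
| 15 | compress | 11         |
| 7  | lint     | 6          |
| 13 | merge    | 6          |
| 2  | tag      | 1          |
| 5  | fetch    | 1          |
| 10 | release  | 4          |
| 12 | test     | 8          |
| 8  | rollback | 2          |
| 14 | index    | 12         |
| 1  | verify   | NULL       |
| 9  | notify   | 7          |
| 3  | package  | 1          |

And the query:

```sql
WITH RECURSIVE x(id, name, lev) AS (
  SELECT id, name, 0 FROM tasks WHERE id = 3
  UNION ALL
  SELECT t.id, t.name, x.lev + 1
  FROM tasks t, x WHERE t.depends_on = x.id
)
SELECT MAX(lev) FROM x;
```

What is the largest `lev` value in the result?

Base: id=3 (package) at lev 0.
Iteration 1: rows with depends_on in {3} -> parse (id 6, lev 1).
Iteration 2: rows with depends_on in {6} -> lint (id 7, lev 2), merge (id 13, lev 2).
Iteration 3: rows with depends_on in {7,13} -> notify (id 9, lev 3).
Iteration 4: no rows with depends_on in {9}; recursion stops.
lev values: 0, 1, 2, 2, 3; the maximum is 3.

3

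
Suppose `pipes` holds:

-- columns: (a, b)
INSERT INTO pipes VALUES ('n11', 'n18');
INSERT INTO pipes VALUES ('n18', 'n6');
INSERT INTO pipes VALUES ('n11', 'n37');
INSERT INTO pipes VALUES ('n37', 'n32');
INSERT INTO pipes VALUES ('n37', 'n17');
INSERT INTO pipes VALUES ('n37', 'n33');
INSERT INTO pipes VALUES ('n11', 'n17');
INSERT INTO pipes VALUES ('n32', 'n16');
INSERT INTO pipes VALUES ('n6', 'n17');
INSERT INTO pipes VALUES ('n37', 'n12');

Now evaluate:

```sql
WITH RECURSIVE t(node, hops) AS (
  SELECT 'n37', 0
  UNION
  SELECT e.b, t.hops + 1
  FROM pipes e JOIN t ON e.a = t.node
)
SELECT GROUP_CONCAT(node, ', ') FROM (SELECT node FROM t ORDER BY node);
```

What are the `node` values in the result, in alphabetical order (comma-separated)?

Base: (n37, hops=0).
Iteration 1: edges from {n37} -> (n12, hops=1), (n17, hops=1), (n32, hops=1), (n33, hops=1).
Iteration 2: edges from {n12,n17,n32,n33} -> (n16, hops=2).
Iteration 3: no outgoing edges from {n16}; recursion stops.

n12, n16, n17, n32, n33, n37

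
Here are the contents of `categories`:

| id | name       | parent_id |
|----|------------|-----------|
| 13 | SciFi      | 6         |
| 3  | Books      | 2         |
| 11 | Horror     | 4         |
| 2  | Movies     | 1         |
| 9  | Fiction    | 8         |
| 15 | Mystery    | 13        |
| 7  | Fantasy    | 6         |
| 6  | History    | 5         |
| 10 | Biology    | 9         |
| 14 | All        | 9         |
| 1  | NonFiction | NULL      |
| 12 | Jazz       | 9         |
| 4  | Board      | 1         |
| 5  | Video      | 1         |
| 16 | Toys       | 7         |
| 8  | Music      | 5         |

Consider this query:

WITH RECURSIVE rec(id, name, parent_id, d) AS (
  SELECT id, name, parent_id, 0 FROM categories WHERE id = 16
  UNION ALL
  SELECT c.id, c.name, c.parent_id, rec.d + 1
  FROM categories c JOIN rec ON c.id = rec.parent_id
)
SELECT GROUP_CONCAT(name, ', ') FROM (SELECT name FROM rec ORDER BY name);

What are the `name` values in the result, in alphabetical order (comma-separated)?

Fantasy, History, NonFiction, Toys, Video

Base: id=16 (Toys), parent_id=7, d 0.
Iteration 1: join on id=7 -> Fantasy (id 7, parent_id=6, d 1).
Iteration 2: join on id=6 -> History (id 6, parent_id=5, d 2).
Iteration 3: join on id=5 -> Video (id 5, parent_id=1, d 3).
Iteration 4: join on id=1 -> NonFiction (id 1, parent_id=NULL, d 4).
Iteration 5: parent_id is NULL; no match; recursion stops.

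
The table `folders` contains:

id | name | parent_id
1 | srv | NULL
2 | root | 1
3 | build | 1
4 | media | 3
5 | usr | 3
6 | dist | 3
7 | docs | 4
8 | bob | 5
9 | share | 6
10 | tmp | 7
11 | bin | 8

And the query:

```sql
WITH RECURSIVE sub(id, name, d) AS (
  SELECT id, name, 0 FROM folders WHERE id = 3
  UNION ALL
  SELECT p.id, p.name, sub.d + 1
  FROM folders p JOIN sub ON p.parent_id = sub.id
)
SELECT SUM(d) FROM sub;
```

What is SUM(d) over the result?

15

Base: id=3 (build) at d 0.
Iteration 1: rows with parent_id in {3} -> media (id 4, d 1), usr (id 5, d 1), dist (id 6, d 1).
Iteration 2: rows with parent_id in {4,5,6} -> docs (id 7, d 2), bob (id 8, d 2), share (id 9, d 2).
Iteration 3: rows with parent_id in {7,8,9} -> tmp (id 10, d 3), bin (id 11, d 3).
Iteration 4: no rows with parent_id in {10,11}; recursion stops.
SUM(d) = 0 + 1 + 1 + 1 + 2 + 2 + 2 + 3 + 3 = 15.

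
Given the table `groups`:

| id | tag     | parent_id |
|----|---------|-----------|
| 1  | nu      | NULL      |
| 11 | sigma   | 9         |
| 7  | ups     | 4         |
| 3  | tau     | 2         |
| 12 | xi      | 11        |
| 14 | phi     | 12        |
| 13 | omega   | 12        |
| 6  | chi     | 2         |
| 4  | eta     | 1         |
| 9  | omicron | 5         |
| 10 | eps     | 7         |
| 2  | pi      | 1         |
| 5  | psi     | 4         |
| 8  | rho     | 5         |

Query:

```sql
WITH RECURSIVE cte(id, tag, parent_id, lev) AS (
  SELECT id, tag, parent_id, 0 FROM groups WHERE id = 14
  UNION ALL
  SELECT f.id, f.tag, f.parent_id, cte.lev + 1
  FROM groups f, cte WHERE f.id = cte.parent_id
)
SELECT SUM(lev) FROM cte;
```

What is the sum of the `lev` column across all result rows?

21

Base: id=14 (phi), parent_id=12, lev 0.
Iteration 1: join on id=12 -> xi (id 12, parent_id=11, lev 1).
Iteration 2: join on id=11 -> sigma (id 11, parent_id=9, lev 2).
Iteration 3: join on id=9 -> omicron (id 9, parent_id=5, lev 3).
Iteration 4: join on id=5 -> psi (id 5, parent_id=4, lev 4).
Iteration 5: join on id=4 -> eta (id 4, parent_id=1, lev 5).
Iteration 6: join on id=1 -> nu (id 1, parent_id=NULL, lev 6).
Iteration 7: parent_id is NULL; no match; recursion stops.
SUM(lev) = 0 + 1 + 2 + 3 + 4 + 5 + 6 = 21.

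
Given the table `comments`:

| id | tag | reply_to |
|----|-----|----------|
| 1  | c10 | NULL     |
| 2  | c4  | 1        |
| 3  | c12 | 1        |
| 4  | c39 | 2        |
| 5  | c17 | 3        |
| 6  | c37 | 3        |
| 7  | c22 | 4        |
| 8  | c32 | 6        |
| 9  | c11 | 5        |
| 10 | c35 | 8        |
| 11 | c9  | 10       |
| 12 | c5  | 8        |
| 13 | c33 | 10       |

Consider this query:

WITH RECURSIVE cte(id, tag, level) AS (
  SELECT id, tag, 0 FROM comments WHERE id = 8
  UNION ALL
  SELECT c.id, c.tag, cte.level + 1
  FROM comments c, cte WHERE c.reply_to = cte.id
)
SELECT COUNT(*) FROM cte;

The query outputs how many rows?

5

Base: id=8 (c32) at level 0.
Iteration 1: rows with reply_to in {8} -> c35 (id 10, level 1), c5 (id 12, level 1).
Iteration 2: rows with reply_to in {10,12} -> c9 (id 11, level 2), c33 (id 13, level 2).
Iteration 3: no rows with reply_to in {11,13}; recursion stops.
Total rows emitted: 5.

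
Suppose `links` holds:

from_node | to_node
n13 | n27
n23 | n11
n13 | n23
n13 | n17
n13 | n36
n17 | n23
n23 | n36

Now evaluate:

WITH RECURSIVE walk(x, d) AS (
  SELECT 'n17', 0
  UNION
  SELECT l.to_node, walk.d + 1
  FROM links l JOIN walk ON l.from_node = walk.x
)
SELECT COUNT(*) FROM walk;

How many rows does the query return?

4

Base: (n17, d=0).
Iteration 1: edges from {n17} -> (n23, d=1).
Iteration 2: edges from {n23} -> (n11, d=2), (n36, d=2).
Iteration 3: no outgoing edges from {n11,n36}; recursion stops.
Total rows emitted: 4.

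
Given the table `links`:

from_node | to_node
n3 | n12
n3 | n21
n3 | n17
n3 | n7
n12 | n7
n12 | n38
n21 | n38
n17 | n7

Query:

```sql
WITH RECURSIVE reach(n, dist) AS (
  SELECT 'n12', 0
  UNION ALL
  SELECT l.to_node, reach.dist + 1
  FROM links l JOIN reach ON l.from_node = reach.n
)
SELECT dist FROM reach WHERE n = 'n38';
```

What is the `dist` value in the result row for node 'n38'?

1

Base: (n12, dist=0).
Iteration 1: edges from {n12} -> (n38, dist=1), (n7, dist=1).
Iteration 2: no outgoing edges from {n38,n7}; recursion stops.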